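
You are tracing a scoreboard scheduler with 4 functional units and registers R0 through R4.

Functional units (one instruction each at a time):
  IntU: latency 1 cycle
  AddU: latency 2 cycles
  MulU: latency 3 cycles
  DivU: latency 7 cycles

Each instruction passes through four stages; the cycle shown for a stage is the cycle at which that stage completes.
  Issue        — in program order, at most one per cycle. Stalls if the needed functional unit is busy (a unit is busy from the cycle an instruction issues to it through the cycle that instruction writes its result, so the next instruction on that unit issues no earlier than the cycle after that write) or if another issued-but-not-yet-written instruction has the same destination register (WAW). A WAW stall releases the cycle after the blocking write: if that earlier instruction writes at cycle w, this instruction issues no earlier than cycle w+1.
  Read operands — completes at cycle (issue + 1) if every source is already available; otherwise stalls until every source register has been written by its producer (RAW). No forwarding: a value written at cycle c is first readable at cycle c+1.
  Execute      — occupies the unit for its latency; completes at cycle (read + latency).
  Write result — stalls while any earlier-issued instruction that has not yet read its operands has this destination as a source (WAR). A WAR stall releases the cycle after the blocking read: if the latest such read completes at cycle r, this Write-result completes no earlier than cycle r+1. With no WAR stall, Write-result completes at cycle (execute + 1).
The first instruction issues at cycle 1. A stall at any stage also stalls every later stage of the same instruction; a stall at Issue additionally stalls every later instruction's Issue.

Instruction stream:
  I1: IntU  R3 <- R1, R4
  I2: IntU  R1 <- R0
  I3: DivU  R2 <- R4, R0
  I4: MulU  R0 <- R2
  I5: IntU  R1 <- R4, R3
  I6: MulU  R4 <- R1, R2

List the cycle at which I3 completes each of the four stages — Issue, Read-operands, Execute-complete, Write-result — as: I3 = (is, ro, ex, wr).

I3 = (6, 7, 14, 15)

t=1  I1→IntU
t=2  I1 RO
t=3  I1 EX
t=4  I1 WR R3
t=5  I2→IntU
t=6  I2 RO; I3→DivU
t=7  I2 EX; I3 RO; I4→MulU
t=8  I2 WR R1
t=9  I5→IntU
t=10  I5 RO
t=11  I5 EX
t=12  I5 WR R1
t=14  I3 EX
t=15  I3 WR R2
t=16  I4 RO
t=19  I4 EX
t=20  I4 WR R0
t=21  I6→MulU
t=22  I6 RO
t=25  I6 EX
t=26  I6 WR R4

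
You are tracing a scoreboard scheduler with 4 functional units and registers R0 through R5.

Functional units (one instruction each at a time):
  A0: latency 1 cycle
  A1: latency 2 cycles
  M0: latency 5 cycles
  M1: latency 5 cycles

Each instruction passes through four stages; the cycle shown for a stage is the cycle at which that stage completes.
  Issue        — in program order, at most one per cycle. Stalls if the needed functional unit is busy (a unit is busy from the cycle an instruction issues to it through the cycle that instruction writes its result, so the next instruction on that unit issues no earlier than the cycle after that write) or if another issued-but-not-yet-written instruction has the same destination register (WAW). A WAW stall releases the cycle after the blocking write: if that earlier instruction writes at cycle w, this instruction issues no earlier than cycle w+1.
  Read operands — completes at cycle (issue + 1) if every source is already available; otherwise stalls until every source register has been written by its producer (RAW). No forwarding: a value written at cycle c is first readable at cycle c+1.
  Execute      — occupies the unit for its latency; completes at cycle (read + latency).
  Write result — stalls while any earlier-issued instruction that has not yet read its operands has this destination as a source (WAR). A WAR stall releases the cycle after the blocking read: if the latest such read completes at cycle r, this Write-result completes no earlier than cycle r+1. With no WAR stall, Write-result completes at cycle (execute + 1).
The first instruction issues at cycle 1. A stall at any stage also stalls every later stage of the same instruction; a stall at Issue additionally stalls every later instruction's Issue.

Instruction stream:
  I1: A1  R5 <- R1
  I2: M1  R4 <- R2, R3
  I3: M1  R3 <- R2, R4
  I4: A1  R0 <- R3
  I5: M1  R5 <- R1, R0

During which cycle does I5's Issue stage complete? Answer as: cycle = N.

[I1] 1/2/4/5
[I2] 2/3/8/9
[I3] 10/11/16/17  (struct: M1 busy until I2 writes@9)
[I4] 11/18/20/21  (RAW R3: wait I3 write@17)
[I5] 18/22/27/28  (struct: M1 busy until I3 writes@17; RAW R0: wait I4 write@21)

cycle = 18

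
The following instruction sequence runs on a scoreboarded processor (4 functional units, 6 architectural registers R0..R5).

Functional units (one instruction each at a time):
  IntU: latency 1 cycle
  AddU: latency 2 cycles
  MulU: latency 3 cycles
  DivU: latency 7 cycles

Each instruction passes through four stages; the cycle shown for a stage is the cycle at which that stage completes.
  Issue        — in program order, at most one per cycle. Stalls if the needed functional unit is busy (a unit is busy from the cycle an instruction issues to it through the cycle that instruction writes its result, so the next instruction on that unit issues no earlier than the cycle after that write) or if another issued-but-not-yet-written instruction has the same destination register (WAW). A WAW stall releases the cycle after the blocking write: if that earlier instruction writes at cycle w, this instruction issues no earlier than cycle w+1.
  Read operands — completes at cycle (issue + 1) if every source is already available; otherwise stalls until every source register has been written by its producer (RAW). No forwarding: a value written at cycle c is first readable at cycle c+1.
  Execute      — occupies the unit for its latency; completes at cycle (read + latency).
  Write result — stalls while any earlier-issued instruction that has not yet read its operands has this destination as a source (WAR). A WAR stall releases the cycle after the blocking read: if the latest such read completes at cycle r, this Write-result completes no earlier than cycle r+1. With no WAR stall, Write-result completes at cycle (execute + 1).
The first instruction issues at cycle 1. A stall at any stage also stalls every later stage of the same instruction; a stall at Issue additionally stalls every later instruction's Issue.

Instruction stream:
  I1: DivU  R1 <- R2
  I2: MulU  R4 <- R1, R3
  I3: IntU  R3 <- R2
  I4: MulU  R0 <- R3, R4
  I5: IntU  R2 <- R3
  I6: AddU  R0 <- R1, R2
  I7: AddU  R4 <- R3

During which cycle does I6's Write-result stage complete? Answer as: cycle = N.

1) issue 1, read 2, done 9, write 10
2) issue 2, read 11, done 14, write 15  <RAW R1: wait I1 write@10>
3) issue 3, read 4, done 5, write 12  <WAR R3: wait I2 read@11>
4) issue 16, read 17, done 20, write 21  <struct: MulU busy until I2 writes@15>
5) issue 17, read 18, done 19, write 20
6) issue 22, read 23, done 25, write 26  <WAW R0: wait I4 write@21>
7) issue 27, read 28, done 30, write 31  <struct: AddU busy until I6 writes@26>

cycle = 26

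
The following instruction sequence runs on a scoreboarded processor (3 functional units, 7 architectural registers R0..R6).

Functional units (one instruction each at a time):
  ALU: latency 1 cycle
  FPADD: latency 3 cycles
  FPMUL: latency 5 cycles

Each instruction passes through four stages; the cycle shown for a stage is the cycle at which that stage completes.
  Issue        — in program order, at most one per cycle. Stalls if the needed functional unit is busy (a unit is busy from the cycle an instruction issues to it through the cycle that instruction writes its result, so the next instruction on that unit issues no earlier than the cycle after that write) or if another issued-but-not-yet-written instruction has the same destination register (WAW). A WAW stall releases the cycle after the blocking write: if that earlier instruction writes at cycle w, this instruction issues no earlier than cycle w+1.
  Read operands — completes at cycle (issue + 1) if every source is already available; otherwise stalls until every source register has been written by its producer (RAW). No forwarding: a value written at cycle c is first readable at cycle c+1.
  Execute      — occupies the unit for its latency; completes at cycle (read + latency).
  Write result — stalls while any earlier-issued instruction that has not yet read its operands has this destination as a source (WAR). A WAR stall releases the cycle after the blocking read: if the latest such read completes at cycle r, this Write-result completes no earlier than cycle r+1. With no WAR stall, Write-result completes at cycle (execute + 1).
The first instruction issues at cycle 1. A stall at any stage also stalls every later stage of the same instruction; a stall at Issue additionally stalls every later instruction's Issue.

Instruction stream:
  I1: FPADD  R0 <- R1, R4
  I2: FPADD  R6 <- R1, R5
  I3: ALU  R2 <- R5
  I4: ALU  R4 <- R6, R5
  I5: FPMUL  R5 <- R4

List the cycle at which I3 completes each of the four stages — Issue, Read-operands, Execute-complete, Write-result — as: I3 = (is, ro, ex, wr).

I3 = (8, 9, 10, 11)

cycle 1: I1 issues→FPADD
cycle 2: I1 reads
cycle 5: I1 exec-done
cycle 6: I1 writes R0
cycle 7: I2 issues→FPADD
cycle 8: I2 reads; I3 issues→ALU
cycle 9: I3 reads
cycle 10: I3 exec-done
cycle 11: I2 exec-done; I3 writes R2
cycle 12: I2 writes R6; I4 issues→ALU
cycle 13: I4 reads; I5 issues→FPMUL
cycle 14: I4 exec-done
cycle 15: I4 writes R4
cycle 16: I5 reads
cycle 21: I5 exec-done
cycle 22: I5 writes R5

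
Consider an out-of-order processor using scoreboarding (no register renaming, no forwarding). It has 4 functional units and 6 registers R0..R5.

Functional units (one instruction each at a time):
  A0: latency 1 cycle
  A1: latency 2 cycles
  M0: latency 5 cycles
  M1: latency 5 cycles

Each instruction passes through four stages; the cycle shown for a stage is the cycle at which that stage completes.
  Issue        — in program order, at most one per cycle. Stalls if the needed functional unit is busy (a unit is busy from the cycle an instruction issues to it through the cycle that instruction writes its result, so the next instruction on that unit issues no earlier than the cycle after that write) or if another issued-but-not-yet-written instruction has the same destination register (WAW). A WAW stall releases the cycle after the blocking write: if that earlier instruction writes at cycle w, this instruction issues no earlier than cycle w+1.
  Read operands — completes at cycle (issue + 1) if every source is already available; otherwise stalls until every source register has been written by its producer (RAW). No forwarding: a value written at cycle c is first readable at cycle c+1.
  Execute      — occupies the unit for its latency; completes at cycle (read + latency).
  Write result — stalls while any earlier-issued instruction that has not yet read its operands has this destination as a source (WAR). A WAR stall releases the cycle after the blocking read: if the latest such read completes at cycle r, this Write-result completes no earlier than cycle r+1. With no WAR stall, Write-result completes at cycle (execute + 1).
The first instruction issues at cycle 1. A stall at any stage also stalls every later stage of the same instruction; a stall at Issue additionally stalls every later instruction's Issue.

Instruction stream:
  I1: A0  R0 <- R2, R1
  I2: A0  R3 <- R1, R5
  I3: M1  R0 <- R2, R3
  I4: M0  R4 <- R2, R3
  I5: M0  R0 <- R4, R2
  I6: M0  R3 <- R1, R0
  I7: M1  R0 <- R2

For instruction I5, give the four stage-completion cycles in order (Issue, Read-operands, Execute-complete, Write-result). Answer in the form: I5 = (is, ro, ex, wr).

I1  is:1  ro:2  ex:3  wr:4
I2  is:5  ro:6  ex:7  wr:8  — struct: A0 busy until I1 writes@4
I3  is:6  ro:9  ex:14  wr:15  — RAW R3: wait I2 write@8
I4  is:7  ro:9  ex:14  wr:15  — RAW R3: wait I2 write@8
I5  is:16  ro:17  ex:22  wr:23  — struct: M0 busy until I4 writes@15
I6  is:24  ro:25  ex:30  wr:31  — struct: M0 busy until I5 writes@23
I7  is:25  ro:26  ex:31  wr:32

I5 = (16, 17, 22, 23)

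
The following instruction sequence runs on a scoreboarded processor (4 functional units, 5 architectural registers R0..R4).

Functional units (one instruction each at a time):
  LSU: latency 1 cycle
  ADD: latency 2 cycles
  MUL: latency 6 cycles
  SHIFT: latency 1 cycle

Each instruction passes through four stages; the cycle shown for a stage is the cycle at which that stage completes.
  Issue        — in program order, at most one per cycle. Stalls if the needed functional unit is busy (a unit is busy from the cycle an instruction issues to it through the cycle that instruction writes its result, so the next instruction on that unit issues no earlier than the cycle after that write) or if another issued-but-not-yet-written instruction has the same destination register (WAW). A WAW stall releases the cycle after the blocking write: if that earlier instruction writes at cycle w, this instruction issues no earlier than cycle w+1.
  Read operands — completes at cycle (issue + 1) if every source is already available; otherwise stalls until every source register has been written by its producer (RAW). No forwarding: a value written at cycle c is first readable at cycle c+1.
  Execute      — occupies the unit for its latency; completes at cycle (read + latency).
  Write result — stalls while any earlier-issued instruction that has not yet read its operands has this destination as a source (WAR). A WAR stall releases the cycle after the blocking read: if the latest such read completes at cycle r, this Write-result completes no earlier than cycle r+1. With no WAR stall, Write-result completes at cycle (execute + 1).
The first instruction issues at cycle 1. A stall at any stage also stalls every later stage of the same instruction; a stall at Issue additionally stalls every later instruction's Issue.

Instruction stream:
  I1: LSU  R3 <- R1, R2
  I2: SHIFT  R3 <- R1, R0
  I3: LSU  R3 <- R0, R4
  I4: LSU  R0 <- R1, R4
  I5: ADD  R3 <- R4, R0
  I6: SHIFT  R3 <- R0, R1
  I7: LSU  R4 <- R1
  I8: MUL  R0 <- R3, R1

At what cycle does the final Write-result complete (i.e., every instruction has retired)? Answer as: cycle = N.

cycle = 32

1) issue 1, read 2, done 3, write 4
2) issue 5, read 6, done 7, write 8  <WAW R3: wait I1 write@4>
3) issue 9, read 10, done 11, write 12  <WAW R3: wait I2 write@8>
4) issue 13, read 14, done 15, write 16  <struct: LSU busy until I3 writes@12>
5) issue 14, read 17, done 19, write 20  <RAW R0: wait I4 write@16>
6) issue 21, read 22, done 23, write 24  <WAW R3: wait I5 write@20>
7) issue 22, read 23, done 24, write 25
8) issue 23, read 25, done 31, write 32  <RAW R3: wait I6 write@24>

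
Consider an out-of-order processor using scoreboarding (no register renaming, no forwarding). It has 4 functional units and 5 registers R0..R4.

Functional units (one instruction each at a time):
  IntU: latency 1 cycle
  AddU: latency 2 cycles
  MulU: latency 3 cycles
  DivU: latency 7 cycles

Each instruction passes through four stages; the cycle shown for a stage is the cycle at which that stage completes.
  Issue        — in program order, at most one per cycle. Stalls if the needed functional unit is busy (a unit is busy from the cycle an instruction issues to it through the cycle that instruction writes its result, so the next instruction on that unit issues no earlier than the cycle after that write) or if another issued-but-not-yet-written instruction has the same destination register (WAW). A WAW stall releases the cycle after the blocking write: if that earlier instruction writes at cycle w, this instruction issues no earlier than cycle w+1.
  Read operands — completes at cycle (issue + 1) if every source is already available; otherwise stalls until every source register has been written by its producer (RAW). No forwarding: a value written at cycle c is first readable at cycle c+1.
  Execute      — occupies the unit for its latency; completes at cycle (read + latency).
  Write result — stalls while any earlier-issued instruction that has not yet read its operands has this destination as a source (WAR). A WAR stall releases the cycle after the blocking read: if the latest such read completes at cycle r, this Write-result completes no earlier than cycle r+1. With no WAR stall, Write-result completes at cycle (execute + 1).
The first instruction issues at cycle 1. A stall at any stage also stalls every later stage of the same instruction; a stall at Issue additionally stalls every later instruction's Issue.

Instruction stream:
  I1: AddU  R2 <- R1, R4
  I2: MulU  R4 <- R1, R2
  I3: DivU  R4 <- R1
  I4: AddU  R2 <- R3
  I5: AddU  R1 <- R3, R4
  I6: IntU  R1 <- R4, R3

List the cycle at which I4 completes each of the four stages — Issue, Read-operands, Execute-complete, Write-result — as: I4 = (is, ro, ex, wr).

t=1  I1 issues→AddU
t=2  I1 reads; I2 issues→MulU
t=4  I1 exec-done
t=5  I1 writes R2
t=6  I2 reads
t=9  I2 exec-done
t=10  I2 writes R4
t=11  I3 issues→DivU
t=12  I3 reads; I4 issues→AddU
t=13  I4 reads
t=15  I4 exec-done
t=16  I4 writes R2
t=17  I5 issues→AddU
t=19  I3 exec-done
t=20  I3 writes R4
t=21  I5 reads
t=23  I5 exec-done
t=24  I5 writes R1
t=25  I6 issues→IntU
t=26  I6 reads
t=27  I6 exec-done
t=28  I6 writes R1

I4 = (12, 13, 15, 16)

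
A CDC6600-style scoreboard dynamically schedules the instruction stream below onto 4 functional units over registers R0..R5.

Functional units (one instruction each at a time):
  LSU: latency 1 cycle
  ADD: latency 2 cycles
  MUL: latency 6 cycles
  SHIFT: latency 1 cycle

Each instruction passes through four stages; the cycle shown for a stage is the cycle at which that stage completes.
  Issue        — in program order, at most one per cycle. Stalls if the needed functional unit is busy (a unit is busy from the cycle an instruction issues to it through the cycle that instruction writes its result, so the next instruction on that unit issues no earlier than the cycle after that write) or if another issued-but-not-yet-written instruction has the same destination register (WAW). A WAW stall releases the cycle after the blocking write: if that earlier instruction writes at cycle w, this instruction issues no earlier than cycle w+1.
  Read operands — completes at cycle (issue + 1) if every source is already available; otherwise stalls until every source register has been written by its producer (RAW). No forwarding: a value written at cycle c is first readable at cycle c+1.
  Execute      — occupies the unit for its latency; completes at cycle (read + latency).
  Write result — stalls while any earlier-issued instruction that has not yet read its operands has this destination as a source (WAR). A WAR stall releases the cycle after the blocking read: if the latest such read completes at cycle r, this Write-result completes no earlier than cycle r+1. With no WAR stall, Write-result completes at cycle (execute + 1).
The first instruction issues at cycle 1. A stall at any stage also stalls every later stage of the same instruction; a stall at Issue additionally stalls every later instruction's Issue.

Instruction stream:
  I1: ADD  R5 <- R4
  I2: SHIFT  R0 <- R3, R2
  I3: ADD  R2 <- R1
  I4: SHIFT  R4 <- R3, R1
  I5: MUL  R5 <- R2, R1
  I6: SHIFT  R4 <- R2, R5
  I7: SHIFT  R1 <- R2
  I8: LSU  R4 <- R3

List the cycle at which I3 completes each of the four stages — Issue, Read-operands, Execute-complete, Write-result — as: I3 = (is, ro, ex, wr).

I1 -> (1, 2, 4, 5)
I2 -> (2, 3, 4, 5)
I3 -> (6, 7, 9, 10)  // struct: ADD busy until I1 writes@5
I4 -> (7, 8, 9, 10)
I5 -> (8, 11, 17, 18)  // RAW R2: wait I3 write@10
I6 -> (11, 19, 20, 21)  // struct: SHIFT busy until I4 writes@10, RAW R5: wait I5 write@18
I7 -> (22, 23, 24, 25)  // struct: SHIFT busy until I6 writes@21
I8 -> (23, 24, 25, 26)

I3 = (6, 7, 9, 10)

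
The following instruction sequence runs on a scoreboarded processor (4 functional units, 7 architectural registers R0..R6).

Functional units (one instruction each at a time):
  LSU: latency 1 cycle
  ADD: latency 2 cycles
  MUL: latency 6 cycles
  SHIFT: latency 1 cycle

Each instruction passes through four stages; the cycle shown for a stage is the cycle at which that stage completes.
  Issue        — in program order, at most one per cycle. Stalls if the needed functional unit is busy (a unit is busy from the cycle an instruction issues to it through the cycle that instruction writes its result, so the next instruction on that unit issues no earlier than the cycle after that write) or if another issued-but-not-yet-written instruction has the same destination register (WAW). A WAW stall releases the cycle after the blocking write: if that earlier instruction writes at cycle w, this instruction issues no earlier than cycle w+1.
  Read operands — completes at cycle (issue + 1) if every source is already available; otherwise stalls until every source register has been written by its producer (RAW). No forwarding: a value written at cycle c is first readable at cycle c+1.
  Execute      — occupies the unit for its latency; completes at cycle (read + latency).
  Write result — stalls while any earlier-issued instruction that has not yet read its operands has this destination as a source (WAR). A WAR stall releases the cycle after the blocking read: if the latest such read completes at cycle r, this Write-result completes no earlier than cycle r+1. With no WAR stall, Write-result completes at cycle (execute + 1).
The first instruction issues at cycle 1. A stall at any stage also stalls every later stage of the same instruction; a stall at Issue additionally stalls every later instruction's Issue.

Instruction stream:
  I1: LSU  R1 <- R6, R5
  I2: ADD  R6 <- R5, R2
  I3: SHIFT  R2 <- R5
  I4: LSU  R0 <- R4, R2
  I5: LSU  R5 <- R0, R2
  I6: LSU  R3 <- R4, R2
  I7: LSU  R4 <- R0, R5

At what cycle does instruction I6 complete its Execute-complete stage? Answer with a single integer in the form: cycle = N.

cycle = 16

  I1 | 1 | 2 | 3 | 4
  I2 | 2 | 3 | 5 | 6
  I3 | 3 | 4 | 5 | 6
  I4 | 5 | 7 | 8 | 9   struct: LSU busy until I1 writes@4 · RAW R2: wait I3 write@6
  I5 | 10 | 11 | 12 | 13   struct: LSU busy until I4 writes@9
  I6 | 14 | 15 | 16 | 17   struct: LSU busy until I5 writes@13
  I7 | 18 | 19 | 20 | 21   struct: LSU busy until I6 writes@17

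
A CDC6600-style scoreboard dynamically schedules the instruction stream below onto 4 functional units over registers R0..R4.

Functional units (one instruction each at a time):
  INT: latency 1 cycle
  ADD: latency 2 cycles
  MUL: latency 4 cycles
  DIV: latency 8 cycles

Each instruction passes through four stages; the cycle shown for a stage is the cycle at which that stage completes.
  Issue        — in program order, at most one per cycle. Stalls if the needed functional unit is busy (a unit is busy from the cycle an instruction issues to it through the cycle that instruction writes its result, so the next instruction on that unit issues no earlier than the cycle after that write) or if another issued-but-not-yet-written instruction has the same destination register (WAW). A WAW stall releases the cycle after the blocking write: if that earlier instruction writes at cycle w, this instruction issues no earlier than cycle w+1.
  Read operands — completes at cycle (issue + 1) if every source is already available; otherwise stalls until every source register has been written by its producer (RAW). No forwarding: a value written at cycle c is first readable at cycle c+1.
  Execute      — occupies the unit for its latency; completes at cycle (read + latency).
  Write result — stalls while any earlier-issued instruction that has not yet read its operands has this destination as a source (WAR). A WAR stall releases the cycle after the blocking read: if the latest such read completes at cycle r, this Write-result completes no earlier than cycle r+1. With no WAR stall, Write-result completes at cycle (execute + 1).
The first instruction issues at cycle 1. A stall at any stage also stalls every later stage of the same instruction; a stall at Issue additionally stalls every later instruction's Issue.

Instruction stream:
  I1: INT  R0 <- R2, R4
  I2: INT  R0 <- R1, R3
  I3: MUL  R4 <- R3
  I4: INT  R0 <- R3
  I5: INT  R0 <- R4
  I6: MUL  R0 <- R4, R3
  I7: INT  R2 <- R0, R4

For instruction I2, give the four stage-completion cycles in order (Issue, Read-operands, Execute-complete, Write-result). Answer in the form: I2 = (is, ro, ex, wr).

[I1] 1/2/3/4
[I2] 5/6/7/8  (struct: INT busy until I1 writes@4)
[I3] 6/7/11/12
[I4] 9/10/11/12  (struct: INT busy until I2 writes@8)
[I5] 13/14/15/16  (struct: INT busy until I4 writes@12)
[I6] 17/18/22/23  (WAW R0: wait I5 write@16)
[I7] 18/24/25/26  (RAW R0: wait I6 write@23)

I2 = (5, 6, 7, 8)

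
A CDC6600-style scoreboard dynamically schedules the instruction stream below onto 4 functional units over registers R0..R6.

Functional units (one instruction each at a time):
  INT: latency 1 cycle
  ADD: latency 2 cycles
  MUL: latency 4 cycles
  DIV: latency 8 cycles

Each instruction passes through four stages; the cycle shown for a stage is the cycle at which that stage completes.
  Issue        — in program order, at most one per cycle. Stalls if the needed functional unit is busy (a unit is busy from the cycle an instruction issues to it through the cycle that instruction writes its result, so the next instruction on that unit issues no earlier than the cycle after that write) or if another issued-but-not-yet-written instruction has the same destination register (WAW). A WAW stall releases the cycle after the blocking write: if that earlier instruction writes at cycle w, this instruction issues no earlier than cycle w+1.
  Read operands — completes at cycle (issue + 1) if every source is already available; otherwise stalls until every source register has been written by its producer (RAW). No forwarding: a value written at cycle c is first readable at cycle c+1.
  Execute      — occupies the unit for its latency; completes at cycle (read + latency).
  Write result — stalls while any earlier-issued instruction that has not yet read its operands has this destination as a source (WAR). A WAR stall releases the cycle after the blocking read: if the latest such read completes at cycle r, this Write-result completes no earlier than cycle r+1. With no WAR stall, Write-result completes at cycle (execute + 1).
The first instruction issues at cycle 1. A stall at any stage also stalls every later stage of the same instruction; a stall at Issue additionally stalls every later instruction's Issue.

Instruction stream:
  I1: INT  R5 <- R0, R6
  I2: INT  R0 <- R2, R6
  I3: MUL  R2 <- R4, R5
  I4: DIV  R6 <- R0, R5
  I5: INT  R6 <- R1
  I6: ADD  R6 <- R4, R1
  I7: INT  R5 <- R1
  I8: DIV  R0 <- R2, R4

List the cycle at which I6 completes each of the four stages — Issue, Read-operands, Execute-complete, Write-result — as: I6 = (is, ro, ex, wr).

cycle 1: I1 issues→INT
cycle 2: I1 reads
cycle 3: I1 exec-done
cycle 4: I1 writes R5
cycle 5: I2 issues→INT
cycle 6: I2 reads · I3 issues→MUL
cycle 7: I2 exec-done · I3 reads · I4 issues→DIV
cycle 8: I2 writes R0
cycle 9: I4 reads
cycle 11: I3 exec-done
cycle 12: I3 writes R2
cycle 17: I4 exec-done
cycle 18: I4 writes R6
cycle 19: I5 issues→INT
cycle 20: I5 reads
cycle 21: I5 exec-done
cycle 22: I5 writes R6
cycle 23: I6 issues→ADD
cycle 24: I6 reads · I7 issues→INT
cycle 25: I7 reads · I8 issues→DIV
cycle 26: I6 exec-done · I7 exec-done · I8 reads
cycle 27: I6 writes R6 · I7 writes R5
cycle 34: I8 exec-done
cycle 35: I8 writes R0

I6 = (23, 24, 26, 27)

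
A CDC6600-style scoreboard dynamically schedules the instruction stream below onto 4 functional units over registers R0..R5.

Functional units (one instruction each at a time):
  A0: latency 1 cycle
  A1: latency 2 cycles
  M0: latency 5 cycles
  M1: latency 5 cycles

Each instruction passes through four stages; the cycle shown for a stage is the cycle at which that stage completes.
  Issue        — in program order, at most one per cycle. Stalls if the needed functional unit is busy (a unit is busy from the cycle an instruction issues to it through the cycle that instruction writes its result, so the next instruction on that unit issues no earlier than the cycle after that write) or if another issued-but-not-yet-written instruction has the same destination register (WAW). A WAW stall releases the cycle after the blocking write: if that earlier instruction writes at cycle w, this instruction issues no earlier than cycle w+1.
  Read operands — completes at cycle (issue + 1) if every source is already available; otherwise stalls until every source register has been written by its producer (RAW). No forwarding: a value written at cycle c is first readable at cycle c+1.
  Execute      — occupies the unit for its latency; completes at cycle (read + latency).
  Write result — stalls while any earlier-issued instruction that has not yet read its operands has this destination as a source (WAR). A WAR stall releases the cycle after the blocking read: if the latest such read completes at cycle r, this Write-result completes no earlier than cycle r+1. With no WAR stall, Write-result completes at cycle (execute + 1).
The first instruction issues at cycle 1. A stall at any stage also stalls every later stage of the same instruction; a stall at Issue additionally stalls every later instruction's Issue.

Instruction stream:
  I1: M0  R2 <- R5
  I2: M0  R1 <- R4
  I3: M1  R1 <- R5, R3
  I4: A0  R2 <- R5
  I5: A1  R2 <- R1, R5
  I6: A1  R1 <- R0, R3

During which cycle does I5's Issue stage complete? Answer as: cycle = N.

  I1 | 1 | 2 | 7 | 8
  I2 | 9 | 10 | 15 | 16   struct: M0 busy until I1 writes@8
  I3 | 17 | 18 | 23 | 24   WAW R1: wait I2 write@16
  I4 | 18 | 19 | 20 | 21
  I5 | 22 | 25 | 27 | 28   WAW R2: wait I4 write@21 · RAW R1: wait I3 write@24
  I6 | 29 | 30 | 32 | 33   struct: A1 busy until I5 writes@28

cycle = 22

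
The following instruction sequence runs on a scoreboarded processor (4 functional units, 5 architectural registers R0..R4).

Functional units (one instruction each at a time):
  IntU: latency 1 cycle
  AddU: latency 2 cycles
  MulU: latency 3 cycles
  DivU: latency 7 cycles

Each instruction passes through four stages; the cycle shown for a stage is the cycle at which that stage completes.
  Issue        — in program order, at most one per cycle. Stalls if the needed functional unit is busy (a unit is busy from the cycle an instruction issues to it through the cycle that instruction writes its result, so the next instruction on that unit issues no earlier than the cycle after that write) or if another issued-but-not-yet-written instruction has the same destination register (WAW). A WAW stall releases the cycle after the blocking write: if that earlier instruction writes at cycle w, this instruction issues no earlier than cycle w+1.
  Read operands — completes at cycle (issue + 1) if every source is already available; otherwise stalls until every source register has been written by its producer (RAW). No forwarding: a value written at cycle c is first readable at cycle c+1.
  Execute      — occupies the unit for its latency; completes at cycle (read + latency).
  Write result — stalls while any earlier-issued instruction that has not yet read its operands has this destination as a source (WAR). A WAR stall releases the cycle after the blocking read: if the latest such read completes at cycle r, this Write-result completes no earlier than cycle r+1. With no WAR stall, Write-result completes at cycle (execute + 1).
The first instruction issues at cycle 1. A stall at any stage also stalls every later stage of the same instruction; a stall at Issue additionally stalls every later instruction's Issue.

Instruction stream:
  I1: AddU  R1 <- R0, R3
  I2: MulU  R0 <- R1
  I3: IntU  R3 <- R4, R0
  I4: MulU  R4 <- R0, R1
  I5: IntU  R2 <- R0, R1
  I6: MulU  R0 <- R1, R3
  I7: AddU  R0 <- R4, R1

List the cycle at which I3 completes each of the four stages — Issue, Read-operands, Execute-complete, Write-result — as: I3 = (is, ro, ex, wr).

I3 = (3, 11, 12, 13)

  I1 | 1 | 2 | 4 | 5
  I2 | 2 | 6 | 9 | 10   RAW R1: wait I1 write@5
  I3 | 3 | 11 | 12 | 13   RAW R0: wait I2 write@10
  I4 | 11 | 12 | 15 | 16   struct: MulU busy until I2 writes@10
  I5 | 14 | 15 | 16 | 17   struct: IntU busy until I3 writes@13
  I6 | 17 | 18 | 21 | 22   struct: MulU busy until I4 writes@16
  I7 | 23 | 24 | 26 | 27   WAW R0: wait I6 write@22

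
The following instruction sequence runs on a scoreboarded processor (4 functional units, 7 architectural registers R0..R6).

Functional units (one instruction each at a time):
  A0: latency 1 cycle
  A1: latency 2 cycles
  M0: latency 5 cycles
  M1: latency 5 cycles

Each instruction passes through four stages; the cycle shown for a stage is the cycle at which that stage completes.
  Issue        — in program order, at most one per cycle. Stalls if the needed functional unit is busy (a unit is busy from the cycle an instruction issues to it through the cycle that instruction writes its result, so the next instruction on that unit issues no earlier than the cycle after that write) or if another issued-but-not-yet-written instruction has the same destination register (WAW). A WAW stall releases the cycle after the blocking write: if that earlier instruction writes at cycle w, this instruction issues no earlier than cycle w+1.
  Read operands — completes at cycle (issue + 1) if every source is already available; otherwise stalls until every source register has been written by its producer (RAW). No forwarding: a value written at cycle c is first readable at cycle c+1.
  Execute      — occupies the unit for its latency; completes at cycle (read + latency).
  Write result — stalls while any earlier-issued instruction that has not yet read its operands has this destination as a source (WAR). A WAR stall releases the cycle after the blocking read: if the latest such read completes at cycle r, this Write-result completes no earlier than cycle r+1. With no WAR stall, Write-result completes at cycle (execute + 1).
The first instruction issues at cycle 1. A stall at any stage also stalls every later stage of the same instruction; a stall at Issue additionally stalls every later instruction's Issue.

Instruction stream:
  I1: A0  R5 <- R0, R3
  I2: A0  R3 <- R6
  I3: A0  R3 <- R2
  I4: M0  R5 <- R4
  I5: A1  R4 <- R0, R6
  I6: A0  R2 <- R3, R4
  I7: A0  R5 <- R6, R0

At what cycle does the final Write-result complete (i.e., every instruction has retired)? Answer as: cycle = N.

cycle = 22

I1: IS=1 RO=2 EX=3 WR=4
I2: IS=5 RO=6 EX=7 WR=8  [struct: A0 busy until I1 writes@4]
I3: IS=9 RO=10 EX=11 WR=12  [struct: A0 busy until I2 writes@8]
I4: IS=10 RO=11 EX=16 WR=17
I5: IS=11 RO=12 EX=14 WR=15
I6: IS=13 RO=16 EX=17 WR=18  [struct: A0 busy until I3 writes@12; RAW R4: wait I5 write@15]
I7: IS=19 RO=20 EX=21 WR=22  [struct: A0 busy until I6 writes@18]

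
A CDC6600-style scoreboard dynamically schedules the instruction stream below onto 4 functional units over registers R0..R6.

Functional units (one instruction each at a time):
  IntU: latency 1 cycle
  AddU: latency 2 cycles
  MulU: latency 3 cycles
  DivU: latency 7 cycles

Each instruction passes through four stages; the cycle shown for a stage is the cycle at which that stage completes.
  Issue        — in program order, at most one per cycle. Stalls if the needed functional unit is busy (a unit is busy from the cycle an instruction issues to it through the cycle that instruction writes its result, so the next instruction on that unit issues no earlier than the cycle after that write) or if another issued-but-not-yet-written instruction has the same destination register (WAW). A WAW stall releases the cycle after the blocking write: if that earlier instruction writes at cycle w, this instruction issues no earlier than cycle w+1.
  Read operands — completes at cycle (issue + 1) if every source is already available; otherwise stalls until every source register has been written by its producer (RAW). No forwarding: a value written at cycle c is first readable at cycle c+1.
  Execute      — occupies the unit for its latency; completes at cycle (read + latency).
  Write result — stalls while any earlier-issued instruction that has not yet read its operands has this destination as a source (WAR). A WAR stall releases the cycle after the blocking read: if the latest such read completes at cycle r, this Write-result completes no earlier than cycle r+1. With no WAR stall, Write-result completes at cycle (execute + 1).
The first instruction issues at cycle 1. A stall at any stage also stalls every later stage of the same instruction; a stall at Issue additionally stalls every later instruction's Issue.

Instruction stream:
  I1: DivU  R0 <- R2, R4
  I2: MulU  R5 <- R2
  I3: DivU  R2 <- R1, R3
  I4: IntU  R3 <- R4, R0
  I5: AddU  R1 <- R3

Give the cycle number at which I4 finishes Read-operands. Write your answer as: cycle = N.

[1] I1 dispatched to DivU
[2] I1 operands ready | I2 dispatched to MulU
[3] I2 operands ready
[6] I2 complete
[7] R5←I2
[9] I1 complete
[10] R0←I1
[11] I3 dispatched to DivU
[12] I3 operands ready | I4 dispatched to IntU
[13] I4 operands ready | I5 dispatched to AddU
[14] I4 complete
[15] R3←I4
[16] I5 operands ready
[18] I5 complete
[19] I3 complete | R1←I5
[20] R2←I3

cycle = 13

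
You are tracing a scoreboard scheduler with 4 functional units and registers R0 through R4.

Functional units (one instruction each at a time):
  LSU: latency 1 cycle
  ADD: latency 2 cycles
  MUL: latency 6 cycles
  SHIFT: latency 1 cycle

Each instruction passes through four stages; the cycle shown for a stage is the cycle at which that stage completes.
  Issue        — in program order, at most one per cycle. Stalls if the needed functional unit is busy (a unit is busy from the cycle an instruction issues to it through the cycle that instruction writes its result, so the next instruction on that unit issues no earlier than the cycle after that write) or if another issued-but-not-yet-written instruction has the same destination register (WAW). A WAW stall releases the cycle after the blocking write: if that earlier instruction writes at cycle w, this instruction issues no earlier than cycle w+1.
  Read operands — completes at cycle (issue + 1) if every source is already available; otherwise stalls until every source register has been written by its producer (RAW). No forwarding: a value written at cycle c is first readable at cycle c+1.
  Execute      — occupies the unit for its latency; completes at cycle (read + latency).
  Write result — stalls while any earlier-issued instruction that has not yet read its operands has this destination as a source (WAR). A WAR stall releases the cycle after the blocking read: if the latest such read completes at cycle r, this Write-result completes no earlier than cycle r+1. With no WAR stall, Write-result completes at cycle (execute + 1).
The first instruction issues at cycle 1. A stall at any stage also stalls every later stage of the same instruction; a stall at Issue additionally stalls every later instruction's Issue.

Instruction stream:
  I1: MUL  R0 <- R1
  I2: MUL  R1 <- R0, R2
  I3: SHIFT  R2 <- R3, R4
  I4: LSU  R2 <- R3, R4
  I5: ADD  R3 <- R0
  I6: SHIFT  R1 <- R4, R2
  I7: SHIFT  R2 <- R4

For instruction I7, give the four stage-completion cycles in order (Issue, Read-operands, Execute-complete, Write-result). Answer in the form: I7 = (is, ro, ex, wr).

I1: IS=1 RO=2 EX=8 WR=9
I2: IS=10 RO=11 EX=17 WR=18  [struct: MUL busy until I1 writes@9]
I3: IS=11 RO=12 EX=13 WR=14
I4: IS=15 RO=16 EX=17 WR=18  [WAW R2: wait I3 write@14]
I5: IS=16 RO=17 EX=19 WR=20
I6: IS=19 RO=20 EX=21 WR=22  [WAW R1: wait I2 write@18]
I7: IS=23 RO=24 EX=25 WR=26  [struct: SHIFT busy until I6 writes@22]

I7 = (23, 24, 25, 26)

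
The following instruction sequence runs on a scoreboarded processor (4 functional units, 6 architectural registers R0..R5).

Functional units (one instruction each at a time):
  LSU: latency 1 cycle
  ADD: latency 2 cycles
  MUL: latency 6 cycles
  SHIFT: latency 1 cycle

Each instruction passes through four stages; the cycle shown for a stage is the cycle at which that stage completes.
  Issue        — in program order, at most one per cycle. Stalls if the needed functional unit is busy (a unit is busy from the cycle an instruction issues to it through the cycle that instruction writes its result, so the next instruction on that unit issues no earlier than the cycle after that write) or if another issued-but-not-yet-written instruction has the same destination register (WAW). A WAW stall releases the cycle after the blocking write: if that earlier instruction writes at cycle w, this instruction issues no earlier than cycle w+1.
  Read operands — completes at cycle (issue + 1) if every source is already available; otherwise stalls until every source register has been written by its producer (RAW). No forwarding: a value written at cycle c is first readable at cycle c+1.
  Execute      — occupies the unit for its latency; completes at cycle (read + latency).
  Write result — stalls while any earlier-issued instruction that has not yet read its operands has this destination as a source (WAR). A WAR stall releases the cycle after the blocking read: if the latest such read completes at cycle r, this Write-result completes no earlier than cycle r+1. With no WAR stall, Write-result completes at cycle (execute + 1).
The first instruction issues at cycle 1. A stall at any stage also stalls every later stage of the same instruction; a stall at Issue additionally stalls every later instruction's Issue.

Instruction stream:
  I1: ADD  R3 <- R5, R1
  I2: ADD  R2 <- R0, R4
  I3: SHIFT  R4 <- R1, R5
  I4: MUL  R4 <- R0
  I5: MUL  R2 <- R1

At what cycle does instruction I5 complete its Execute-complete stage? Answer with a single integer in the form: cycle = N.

1) issue 1, read 2, done 4, write 5
2) issue 6, read 7, done 9, write 10  <struct: ADD busy until I1 writes@5>
3) issue 7, read 8, done 9, write 10
4) issue 11, read 12, done 18, write 19  <WAW R4: wait I3 write@10>
5) issue 20, read 21, done 27, write 28  <struct: MUL busy until I4 writes@19>

cycle = 27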